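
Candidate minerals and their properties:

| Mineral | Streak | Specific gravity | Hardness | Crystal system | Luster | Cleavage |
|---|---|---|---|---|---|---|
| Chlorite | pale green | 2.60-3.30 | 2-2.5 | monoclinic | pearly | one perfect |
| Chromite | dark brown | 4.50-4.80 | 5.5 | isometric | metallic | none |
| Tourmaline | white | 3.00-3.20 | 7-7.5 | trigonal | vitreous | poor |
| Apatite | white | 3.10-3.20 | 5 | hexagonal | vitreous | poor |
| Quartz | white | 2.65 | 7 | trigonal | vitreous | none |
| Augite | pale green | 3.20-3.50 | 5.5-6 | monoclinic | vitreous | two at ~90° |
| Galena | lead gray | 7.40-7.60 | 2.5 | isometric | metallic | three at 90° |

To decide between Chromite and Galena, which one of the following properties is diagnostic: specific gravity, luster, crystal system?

Specific gravity: Chromite 4.50-4.80, Galena 7.40-7.60 — different.
Luster: both metallic — shared.
Crystal system: both isometric — shared.
Specific gravity is the diagnostic property here.

specific gravity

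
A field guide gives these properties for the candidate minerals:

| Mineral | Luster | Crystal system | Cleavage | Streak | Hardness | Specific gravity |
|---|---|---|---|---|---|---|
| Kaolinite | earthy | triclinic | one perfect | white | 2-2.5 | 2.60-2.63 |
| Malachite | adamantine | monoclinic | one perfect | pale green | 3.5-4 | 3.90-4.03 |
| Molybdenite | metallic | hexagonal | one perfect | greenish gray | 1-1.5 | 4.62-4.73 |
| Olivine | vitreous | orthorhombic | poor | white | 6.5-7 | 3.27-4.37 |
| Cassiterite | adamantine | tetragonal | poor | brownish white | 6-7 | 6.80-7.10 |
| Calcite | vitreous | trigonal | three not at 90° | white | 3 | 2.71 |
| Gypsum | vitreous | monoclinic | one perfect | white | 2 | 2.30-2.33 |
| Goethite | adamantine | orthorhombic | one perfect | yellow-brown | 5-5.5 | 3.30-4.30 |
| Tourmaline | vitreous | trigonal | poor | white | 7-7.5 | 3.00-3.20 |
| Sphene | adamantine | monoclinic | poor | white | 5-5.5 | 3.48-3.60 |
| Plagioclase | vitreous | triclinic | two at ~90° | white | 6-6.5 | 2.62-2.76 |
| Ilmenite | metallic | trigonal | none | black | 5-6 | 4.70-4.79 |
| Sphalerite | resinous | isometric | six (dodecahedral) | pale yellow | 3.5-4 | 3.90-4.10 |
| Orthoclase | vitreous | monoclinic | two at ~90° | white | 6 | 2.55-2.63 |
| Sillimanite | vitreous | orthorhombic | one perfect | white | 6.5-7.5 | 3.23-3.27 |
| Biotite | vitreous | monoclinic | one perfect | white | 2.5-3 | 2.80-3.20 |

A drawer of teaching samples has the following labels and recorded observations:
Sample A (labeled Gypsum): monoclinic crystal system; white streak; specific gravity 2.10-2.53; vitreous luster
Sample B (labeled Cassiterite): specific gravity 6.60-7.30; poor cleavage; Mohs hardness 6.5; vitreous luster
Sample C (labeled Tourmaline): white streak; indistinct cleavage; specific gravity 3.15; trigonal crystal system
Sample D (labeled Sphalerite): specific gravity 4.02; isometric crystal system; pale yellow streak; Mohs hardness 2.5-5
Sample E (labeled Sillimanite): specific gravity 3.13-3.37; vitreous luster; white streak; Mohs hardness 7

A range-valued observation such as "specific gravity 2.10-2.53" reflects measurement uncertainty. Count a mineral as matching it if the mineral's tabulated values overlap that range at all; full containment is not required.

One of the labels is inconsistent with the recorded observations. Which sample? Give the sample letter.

B

Sample A: every observation is compatible with the reference values for Gypsum.
Sample B: vitreous luster is outside the reference for Cassiterite (adamantine luster) — mislabeled.
Sample C: every observation is compatible with the reference values for Tourmaline.
Sample D: every observation is compatible with the reference values for Sphalerite.
Sample E: every observation is compatible with the reference values for Sillimanite.
The mislabeled specimen is B.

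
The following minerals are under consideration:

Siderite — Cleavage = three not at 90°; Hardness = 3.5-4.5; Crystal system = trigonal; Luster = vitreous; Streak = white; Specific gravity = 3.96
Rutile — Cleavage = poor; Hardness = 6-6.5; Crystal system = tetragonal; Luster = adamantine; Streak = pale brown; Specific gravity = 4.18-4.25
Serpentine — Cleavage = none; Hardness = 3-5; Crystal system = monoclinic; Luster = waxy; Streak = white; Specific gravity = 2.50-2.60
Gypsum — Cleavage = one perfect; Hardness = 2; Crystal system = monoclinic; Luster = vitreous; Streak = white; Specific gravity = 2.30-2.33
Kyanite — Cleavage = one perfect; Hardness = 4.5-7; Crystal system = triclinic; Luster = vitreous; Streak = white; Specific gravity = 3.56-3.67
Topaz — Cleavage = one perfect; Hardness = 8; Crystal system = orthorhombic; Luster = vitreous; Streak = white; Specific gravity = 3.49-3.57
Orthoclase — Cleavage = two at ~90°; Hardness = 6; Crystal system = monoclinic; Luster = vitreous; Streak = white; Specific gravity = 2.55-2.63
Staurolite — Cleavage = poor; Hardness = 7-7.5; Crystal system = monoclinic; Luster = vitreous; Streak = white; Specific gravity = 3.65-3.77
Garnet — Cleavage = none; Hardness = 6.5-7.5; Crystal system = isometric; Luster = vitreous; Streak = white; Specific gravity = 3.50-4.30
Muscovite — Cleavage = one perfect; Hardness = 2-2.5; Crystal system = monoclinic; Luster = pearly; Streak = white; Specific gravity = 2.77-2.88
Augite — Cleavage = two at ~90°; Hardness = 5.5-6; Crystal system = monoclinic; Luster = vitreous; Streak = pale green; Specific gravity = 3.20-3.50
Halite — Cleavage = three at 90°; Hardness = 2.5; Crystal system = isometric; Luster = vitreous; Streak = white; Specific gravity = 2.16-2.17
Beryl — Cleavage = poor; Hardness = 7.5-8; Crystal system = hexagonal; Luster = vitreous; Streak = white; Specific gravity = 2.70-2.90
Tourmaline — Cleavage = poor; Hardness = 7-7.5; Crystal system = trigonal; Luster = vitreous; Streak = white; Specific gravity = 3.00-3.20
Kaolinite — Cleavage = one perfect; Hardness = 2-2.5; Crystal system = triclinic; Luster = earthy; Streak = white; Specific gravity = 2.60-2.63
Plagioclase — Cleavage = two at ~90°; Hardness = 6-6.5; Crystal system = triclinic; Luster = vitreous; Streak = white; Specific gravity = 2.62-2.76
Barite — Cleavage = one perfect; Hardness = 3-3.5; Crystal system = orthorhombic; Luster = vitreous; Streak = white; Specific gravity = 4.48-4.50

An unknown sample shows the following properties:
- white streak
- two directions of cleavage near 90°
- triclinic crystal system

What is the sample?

Plagioclase

White streak is inconsistent with Rutile, Augite.
Two directions of cleavage near 90°: only Orthoclase, Plagioclase remain.
Triclinic crystal system rules out Orthoclase.
The only mineral consistent with every observation is Plagioclase.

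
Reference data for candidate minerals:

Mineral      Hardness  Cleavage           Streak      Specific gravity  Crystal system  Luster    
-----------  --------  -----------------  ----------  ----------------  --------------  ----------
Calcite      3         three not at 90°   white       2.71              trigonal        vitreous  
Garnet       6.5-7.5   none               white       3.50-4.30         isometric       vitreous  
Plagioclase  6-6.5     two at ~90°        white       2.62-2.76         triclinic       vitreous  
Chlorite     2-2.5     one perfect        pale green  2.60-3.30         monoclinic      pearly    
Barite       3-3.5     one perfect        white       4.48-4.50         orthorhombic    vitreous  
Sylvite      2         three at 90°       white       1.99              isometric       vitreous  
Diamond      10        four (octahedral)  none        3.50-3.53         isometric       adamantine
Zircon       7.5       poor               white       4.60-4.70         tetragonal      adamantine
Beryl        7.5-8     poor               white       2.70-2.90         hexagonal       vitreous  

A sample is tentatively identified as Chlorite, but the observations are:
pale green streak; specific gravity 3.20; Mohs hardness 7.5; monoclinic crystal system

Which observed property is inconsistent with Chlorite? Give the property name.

hardness

Pale green streak: Chlorite has pale green streak — within range.
Specific gravity 3.20: Chlorite has SG 2.60-3.30 — within range.
Mohs hardness 7.5: Chlorite has hardness 2-2.5 — outside the reference range.
Monoclinic crystal system: Chlorite has monoclinic system — within range.
The hardness is the one property that does not fit.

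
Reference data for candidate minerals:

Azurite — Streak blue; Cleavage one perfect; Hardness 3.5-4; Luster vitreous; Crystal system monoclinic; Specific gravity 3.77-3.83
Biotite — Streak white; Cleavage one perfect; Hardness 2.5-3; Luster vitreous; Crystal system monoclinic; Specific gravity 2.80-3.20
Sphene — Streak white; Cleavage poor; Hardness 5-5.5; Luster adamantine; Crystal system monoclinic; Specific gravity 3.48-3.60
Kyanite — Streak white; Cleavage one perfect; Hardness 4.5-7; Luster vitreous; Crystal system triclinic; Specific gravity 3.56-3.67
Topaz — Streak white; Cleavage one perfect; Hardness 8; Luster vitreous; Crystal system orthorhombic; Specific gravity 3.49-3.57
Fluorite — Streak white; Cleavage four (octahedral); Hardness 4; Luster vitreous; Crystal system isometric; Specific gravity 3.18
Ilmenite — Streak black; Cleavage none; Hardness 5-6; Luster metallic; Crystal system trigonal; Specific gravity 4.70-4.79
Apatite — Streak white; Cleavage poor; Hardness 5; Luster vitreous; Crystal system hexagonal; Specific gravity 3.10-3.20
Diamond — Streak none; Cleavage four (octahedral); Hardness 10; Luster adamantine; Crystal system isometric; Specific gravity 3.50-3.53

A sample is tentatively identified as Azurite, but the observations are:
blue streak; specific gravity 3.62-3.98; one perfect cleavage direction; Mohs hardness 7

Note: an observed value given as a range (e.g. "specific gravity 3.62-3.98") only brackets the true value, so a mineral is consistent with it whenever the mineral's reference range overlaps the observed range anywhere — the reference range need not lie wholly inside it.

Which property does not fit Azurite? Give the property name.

Blue streak: Azurite has blue streak — within range.
Specific gravity 3.62-3.98: Azurite has SG 3.77-3.83 — within range.
One perfect cleavage direction: Azurite has cleavage one perfect — within range.
Mohs hardness 7: Azurite has hardness 3.5-4 — inconsistent.
Only the hardness is inconsistent.

hardness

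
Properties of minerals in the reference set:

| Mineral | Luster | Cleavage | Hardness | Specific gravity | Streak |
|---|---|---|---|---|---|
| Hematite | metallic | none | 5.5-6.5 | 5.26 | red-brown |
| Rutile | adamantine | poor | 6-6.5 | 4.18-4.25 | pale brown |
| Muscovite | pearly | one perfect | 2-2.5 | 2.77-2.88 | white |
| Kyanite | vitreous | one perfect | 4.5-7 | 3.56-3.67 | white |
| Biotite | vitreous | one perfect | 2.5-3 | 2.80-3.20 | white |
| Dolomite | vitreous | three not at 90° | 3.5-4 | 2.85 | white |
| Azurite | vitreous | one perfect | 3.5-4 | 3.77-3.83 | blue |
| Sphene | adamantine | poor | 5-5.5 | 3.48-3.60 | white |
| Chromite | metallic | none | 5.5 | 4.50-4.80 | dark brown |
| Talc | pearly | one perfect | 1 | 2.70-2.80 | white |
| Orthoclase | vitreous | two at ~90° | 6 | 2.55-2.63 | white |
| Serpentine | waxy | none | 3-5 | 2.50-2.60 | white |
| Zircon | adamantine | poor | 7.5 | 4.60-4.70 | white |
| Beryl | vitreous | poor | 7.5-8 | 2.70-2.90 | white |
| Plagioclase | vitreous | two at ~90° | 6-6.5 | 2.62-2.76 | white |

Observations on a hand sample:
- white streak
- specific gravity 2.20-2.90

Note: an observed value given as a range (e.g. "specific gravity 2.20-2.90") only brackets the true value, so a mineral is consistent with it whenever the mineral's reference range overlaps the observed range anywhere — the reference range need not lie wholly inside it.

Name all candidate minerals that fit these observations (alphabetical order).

White streak rules out Hematite, Rutile, Azurite, Chromite.
Specific gravity 2.20-2.90 is inconsistent with Kyanite, Sphene, Zircon.
The minerals that satisfy all observations are Beryl, Biotite, Dolomite, Muscovite, Orthoclase, Plagioclase, Serpentine, Talc.

Beryl, Biotite, Dolomite, Muscovite, Orthoclase, Plagioclase, Serpentine, Talc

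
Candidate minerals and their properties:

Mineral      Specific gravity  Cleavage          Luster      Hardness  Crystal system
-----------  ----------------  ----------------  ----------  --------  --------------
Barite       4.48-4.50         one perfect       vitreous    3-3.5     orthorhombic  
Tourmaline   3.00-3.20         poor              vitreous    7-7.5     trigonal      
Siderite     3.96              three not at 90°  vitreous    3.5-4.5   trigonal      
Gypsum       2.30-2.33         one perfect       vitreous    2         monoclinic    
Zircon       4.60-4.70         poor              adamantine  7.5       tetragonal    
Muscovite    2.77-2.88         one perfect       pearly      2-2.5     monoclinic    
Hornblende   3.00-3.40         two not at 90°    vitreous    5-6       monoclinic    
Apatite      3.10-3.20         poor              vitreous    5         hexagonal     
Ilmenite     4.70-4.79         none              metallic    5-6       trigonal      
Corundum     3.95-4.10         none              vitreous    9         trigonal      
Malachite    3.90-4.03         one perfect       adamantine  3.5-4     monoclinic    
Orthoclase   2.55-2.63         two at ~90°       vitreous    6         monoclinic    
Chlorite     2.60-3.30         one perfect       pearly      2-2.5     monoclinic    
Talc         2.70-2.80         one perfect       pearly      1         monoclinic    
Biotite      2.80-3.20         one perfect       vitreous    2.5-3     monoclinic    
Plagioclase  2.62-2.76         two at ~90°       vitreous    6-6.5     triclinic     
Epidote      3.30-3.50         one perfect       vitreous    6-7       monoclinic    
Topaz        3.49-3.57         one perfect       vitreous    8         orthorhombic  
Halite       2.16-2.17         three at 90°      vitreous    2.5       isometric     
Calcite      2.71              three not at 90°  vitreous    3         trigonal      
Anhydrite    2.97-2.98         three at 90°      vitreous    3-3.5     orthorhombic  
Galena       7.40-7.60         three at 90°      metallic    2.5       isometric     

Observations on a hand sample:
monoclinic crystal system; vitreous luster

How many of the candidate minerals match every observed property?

5

Monoclinic crystal system: Gypsum, Muscovite, Hornblende, Malachite, Orthoclase, Chlorite, Talc, Biotite, Epidote remain.
Vitreous luster is inconsistent with Muscovite, Malachite, Chlorite, Talc.
Remaining candidates: Biotite, Epidote, Gypsum, Hornblende, Orthoclase.
That is 5 minerals.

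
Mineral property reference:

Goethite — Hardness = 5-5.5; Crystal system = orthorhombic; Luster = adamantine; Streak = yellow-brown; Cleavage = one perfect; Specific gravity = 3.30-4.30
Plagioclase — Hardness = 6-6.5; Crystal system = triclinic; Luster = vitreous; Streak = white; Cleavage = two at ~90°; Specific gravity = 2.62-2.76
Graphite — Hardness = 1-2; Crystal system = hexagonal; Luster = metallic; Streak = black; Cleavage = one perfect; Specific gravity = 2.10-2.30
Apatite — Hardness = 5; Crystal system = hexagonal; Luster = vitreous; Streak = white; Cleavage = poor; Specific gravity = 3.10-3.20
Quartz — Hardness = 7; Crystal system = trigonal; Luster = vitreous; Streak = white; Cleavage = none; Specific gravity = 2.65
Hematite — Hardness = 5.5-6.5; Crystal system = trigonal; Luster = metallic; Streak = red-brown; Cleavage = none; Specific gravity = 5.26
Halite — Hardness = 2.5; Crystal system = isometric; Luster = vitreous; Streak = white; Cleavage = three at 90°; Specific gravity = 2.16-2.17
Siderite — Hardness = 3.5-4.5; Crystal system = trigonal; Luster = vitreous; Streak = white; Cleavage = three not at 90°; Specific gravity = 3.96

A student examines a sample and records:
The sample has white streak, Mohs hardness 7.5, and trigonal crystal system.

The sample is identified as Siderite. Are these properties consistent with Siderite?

White streak — matches Siderite (white streak).
Mohs hardness 7.5 — Siderite has hardness 3.5-4.5; which does not match.
Trigonal crystal system — matches Siderite (trigonal system).
The hardness observation rules out Siderite.

No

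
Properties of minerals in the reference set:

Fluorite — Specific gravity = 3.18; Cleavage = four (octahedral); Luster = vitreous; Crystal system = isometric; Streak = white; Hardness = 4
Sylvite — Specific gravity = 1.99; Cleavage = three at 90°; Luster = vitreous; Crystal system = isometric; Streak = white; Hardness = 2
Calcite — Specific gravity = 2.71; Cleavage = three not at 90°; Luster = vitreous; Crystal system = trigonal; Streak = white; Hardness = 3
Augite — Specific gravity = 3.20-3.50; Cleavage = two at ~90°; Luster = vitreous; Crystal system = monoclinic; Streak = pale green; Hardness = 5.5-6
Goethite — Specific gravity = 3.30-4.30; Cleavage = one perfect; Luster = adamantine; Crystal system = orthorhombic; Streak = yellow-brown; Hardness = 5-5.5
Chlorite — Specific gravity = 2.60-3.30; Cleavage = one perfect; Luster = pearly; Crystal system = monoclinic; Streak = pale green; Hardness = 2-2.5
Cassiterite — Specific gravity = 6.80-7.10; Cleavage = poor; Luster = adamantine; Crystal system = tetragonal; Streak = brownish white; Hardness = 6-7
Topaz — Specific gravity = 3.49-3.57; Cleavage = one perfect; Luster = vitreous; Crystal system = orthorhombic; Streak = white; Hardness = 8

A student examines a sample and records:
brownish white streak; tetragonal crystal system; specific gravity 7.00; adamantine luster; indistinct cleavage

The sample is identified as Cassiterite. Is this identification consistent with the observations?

Consistent

Brownish white streak — is consistent with Cassiterite (brownish white streak).
Tetragonal crystal system — is consistent with Cassiterite (tetragonal system).
Specific gravity 7.00 — is consistent with Cassiterite (SG 6.80-7.10).
Adamantine luster — is consistent with Cassiterite (adamantine luster).
Indistinct cleavage — is consistent with Cassiterite (cleavage poor).
Nothing contradicts Cassiterite.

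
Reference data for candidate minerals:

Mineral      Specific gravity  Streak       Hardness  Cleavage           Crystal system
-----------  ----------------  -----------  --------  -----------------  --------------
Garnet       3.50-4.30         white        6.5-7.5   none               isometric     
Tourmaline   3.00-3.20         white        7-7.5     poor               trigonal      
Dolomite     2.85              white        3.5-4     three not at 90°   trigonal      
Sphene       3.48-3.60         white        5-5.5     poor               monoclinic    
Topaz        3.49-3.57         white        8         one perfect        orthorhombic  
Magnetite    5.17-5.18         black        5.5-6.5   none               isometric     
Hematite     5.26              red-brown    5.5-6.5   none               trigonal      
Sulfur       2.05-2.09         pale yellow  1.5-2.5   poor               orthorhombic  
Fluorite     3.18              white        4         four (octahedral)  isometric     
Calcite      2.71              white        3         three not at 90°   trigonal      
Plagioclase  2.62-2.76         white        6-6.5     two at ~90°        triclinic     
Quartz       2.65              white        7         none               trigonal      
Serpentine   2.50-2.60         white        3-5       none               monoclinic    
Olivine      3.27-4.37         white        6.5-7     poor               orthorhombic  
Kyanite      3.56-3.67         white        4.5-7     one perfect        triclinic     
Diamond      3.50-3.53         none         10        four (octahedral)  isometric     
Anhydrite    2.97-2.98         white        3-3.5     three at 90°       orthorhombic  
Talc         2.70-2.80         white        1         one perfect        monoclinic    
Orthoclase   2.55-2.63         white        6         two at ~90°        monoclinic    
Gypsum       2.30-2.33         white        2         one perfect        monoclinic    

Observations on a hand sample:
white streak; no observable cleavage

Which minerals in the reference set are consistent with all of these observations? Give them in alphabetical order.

White streak excludes Magnetite, Hematite, Sulfur, Diamond.
No observable cleavage — leaves Garnet, Quartz, Serpentine.
The minerals that satisfy all observations are Garnet, Quartz, Serpentine.

Garnet, Quartz, Serpentine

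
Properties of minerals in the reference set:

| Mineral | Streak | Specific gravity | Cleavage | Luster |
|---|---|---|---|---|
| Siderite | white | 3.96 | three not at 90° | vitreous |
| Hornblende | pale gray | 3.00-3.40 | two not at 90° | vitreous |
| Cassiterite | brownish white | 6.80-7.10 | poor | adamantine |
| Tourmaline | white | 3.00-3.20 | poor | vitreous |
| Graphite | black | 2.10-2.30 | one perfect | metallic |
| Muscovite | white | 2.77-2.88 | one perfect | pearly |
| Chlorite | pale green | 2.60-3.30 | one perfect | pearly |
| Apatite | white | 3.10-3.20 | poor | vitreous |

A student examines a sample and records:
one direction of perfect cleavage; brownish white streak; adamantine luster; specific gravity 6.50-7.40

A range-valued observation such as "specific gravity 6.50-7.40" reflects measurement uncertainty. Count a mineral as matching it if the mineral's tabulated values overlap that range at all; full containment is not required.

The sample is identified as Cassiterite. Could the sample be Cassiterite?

Inconsistent

One direction of perfect cleavage — Cassiterite has cleavage poor; which does not match.
Brownish white streak — fits Cassiterite (brownish white streak).
Adamantine luster — fits Cassiterite (adamantine luster).
Specific gravity 6.50-7.40 — fits Cassiterite (SG 6.80-7.10).
Cassiterite is excluded by the cleavage.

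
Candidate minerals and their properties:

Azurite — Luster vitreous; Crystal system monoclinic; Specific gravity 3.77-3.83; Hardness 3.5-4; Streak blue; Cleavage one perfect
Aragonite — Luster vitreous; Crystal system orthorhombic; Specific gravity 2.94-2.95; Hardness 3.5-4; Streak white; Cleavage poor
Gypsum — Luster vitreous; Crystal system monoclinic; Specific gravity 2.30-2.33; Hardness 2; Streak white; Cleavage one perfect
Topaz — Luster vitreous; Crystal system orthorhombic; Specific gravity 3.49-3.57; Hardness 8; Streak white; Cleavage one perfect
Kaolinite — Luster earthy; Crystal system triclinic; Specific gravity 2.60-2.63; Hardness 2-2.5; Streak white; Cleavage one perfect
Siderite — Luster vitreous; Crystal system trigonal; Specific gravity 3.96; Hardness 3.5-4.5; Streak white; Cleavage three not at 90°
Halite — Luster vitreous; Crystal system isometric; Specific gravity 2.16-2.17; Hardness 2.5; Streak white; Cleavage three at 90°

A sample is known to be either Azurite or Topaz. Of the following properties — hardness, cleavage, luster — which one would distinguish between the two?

hardness

Hardness: Azurite 3.5-4, Topaz 8 — these differ.
Cleavage: both one perfect — shared.
Luster: both vitreous — shared.
Of the listed properties, hardness is the one that separates them.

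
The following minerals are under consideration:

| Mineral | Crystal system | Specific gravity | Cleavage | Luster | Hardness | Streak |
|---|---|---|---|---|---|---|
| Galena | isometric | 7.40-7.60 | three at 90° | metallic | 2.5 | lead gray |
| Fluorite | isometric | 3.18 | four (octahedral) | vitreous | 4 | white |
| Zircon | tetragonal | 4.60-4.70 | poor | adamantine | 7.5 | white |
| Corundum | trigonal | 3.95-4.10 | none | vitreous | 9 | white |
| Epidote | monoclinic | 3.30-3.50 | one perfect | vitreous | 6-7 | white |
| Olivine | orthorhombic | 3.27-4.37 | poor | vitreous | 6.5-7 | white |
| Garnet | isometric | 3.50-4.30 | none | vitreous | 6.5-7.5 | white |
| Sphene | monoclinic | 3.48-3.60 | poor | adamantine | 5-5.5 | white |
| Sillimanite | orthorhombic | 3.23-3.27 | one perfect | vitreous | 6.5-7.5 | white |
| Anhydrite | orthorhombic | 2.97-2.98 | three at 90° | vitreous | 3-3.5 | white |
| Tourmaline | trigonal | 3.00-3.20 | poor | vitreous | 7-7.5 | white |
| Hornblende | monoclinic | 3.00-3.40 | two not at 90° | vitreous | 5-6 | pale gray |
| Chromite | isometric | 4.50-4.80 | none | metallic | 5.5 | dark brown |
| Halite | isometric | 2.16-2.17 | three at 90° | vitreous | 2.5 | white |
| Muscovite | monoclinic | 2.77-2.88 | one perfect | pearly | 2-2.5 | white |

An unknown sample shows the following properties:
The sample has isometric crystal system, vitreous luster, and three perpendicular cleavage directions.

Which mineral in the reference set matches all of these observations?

Halite

Isometric crystal system: leaves Galena, Fluorite, Garnet, Chromite, Halite.
Vitreous luster eliminates Galena, Chromite.
Three perpendicular cleavage directions: leaves Halite.
Only Halite satisfies all observations.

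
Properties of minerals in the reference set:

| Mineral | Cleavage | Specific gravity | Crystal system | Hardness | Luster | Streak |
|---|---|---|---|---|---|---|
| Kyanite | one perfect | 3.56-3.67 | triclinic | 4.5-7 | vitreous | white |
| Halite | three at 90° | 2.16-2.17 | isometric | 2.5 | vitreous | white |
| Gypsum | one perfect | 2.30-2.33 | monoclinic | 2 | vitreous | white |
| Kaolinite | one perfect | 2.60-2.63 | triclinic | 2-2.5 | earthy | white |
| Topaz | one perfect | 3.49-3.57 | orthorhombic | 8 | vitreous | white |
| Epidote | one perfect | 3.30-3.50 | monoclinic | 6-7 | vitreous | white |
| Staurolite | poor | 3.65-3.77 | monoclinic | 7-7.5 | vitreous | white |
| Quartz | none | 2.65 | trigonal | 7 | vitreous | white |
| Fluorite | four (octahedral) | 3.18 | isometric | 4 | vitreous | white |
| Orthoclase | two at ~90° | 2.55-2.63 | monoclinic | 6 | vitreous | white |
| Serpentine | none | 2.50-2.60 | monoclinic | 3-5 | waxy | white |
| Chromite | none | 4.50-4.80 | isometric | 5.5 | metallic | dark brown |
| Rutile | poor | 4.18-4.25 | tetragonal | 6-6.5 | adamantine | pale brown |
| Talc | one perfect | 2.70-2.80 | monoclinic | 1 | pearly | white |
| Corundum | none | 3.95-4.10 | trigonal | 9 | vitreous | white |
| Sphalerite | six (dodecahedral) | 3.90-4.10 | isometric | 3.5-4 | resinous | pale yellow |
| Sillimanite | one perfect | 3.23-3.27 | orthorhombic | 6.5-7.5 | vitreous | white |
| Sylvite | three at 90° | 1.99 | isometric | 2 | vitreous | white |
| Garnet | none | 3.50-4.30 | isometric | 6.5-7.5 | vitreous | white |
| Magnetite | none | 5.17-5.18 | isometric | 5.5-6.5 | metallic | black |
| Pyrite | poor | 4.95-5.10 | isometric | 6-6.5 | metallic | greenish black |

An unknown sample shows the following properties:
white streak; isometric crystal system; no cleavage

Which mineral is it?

Garnet

White streak eliminates Chromite, Rutile, Sphalerite, Magnetite, Pyrite.
Isometric crystal system — only Halite, Fluorite, Sylvite, Garnet remain.
No cleavage — leaves Garnet.
Only Garnet satisfies all observations.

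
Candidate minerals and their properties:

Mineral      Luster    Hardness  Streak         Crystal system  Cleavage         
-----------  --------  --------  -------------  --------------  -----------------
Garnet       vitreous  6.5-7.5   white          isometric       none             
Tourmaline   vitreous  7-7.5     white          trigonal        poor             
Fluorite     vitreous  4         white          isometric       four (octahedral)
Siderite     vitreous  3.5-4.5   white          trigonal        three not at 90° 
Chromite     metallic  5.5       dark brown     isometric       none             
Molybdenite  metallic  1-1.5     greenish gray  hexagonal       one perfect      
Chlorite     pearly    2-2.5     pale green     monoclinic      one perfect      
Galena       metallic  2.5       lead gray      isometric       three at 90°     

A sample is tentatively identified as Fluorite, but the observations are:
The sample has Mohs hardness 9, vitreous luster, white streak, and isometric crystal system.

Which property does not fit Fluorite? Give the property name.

hardness

Mohs hardness 9: Fluorite has hardness 4 — outside the reference range.
Vitreous luster: Fluorite has vitreous luster — agrees.
White streak: Fluorite has white streak — agrees.
Isometric crystal system: Fluorite has isometric system — agrees.
Only the hardness is inconsistent.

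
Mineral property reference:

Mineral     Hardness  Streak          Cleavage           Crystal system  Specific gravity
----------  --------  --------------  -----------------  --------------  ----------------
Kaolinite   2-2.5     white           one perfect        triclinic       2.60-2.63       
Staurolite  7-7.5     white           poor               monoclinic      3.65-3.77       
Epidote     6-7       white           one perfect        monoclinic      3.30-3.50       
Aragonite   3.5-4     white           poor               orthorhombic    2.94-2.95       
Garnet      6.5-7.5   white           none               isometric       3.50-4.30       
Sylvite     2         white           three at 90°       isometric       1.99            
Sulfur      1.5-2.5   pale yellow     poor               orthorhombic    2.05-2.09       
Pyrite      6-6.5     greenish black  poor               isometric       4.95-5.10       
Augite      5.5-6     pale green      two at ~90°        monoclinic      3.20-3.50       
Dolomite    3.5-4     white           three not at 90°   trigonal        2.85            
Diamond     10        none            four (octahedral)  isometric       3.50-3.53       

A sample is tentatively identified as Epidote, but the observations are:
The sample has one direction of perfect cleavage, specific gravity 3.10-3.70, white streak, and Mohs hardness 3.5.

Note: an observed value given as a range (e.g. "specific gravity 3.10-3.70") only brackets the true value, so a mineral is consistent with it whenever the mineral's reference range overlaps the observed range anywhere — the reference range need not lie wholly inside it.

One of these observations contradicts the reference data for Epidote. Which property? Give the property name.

hardness

One direction of perfect cleavage: Epidote has cleavage one perfect — agrees.
Specific gravity 3.10-3.70: Epidote has SG 3.30-3.50 — agrees.
White streak: Epidote has white streak — agrees.
Mohs hardness 3.5: Epidote has hardness 6-7 — outside the reference range.
Everything matches except the hardness.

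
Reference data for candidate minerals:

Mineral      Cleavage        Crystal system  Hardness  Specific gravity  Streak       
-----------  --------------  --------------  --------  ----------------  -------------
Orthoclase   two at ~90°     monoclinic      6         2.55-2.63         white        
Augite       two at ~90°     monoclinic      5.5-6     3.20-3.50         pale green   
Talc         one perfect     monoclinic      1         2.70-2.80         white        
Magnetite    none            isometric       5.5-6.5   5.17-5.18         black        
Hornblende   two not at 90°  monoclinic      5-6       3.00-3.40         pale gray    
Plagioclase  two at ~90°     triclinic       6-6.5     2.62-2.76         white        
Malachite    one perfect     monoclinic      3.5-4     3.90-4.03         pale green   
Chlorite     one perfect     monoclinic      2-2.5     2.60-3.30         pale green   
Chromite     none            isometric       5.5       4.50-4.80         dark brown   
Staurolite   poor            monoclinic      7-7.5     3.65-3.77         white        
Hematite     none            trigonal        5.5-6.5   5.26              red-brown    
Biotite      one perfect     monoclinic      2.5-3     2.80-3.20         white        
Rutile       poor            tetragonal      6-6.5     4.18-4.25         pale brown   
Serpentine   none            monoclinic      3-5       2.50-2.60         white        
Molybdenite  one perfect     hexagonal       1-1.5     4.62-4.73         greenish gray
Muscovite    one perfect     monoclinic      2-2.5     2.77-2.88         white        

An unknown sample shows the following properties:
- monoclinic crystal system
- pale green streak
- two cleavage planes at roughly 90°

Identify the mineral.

Monoclinic crystal system rules out Magnetite, Plagioclase, Chromite, Hematite, Rutile, Molybdenite.
Pale green streak — only Augite, Malachite, Chlorite remain.
Two cleavage planes at roughly 90° — leaves Augite.
Only Augite satisfies all observations.

Augite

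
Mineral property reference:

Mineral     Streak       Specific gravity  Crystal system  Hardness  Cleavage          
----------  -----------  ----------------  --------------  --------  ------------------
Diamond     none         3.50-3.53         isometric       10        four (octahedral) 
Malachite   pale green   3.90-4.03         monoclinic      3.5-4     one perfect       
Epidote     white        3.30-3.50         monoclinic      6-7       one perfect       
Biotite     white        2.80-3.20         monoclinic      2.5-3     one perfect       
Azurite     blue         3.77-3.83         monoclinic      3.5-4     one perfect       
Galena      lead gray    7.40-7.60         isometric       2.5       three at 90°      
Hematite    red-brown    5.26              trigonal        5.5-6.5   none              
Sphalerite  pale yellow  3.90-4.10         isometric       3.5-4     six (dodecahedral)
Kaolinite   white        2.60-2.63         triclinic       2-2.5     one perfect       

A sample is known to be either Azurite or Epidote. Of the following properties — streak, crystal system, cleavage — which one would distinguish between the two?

Streak: Azurite blue, Epidote white — different.
Crystal system: both monoclinic — shared.
Cleavage: both one perfect — shared.
Only streak differs between Azurite and Epidote among the listed tests.

streak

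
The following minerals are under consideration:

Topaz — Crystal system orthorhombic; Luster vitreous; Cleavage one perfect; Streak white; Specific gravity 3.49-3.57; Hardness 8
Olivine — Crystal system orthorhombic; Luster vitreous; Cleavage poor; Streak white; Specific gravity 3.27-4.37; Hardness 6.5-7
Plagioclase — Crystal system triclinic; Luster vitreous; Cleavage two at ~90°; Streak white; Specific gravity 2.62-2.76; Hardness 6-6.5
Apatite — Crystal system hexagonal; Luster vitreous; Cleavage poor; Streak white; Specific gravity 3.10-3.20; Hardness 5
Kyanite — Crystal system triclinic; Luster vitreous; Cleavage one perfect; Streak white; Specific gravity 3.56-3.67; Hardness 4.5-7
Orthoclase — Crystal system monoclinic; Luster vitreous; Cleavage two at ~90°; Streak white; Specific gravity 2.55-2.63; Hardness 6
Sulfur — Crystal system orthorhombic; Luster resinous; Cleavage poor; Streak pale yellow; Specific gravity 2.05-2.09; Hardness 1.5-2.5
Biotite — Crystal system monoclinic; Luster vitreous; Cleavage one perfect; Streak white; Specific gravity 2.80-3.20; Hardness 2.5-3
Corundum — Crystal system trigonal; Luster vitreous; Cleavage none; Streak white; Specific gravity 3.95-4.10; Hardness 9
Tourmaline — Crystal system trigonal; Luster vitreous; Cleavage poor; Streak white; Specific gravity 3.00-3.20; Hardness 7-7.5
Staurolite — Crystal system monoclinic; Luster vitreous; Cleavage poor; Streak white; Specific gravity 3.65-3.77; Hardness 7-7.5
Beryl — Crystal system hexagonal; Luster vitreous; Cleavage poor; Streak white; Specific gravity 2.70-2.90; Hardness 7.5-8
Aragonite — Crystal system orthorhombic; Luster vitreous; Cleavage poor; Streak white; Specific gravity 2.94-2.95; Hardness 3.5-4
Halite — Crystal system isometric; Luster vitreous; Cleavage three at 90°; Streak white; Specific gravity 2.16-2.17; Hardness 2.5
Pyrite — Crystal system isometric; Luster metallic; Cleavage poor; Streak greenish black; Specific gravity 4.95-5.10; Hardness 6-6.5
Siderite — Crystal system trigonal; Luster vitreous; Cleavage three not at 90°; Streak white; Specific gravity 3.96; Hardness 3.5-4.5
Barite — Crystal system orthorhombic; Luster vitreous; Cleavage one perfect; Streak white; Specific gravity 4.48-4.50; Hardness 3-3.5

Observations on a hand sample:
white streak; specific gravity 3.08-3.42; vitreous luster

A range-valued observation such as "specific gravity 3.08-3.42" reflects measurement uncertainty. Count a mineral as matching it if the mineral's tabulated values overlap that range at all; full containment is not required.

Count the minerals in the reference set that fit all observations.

4

White streak rules out Sulfur, Pyrite.
Specific gravity 3.08-3.42 — only Olivine, Apatite, Biotite, Tourmaline remain.
Vitreous luster — consistent with all remaining minerals.
Remaining candidates: Apatite, Biotite, Olivine, Tourmaline.
That is 4 minerals.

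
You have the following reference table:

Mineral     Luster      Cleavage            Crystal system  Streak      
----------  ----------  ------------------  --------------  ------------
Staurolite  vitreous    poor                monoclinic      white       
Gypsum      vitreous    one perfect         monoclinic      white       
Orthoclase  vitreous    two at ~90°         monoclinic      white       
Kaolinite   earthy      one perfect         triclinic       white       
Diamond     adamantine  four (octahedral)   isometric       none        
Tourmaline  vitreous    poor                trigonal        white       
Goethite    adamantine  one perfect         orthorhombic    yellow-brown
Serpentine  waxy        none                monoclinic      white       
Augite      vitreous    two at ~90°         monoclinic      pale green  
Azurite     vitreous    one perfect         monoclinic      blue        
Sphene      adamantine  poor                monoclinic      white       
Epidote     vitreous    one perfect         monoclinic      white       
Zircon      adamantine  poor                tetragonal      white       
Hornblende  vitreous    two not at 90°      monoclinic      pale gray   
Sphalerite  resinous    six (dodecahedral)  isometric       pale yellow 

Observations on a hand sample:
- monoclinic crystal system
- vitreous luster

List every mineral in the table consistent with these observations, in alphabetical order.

Augite, Azurite, Epidote, Gypsum, Hornblende, Orthoclase, Staurolite

Monoclinic crystal system is inconsistent with Kaolinite, Diamond, Tourmaline, Goethite, Zircon, Sphalerite.
Vitreous luster rules out Serpentine, Sphene.
Consistent with every observation: Augite, Azurite, Epidote, Gypsum, Hornblende, Orthoclase, Staurolite.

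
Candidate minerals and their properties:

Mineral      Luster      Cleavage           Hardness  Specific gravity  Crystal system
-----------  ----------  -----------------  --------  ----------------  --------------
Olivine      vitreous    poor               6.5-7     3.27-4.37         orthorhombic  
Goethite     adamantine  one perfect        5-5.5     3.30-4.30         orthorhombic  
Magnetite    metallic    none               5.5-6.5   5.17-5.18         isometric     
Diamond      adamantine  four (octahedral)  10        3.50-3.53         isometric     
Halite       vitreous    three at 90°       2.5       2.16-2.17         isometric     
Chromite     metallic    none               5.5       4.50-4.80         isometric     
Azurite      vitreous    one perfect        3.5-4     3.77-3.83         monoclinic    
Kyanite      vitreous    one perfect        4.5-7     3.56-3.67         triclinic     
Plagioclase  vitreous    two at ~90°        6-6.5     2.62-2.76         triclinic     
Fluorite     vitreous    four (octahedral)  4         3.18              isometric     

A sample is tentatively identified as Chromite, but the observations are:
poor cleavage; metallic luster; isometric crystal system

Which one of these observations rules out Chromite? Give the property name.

Poor cleavage: Chromite has cleavage none — does not match.
Metallic luster: Chromite has metallic luster — agrees.
Isometric crystal system: Chromite has isometric system — agrees.
Only the cleavage is inconsistent.

cleavage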